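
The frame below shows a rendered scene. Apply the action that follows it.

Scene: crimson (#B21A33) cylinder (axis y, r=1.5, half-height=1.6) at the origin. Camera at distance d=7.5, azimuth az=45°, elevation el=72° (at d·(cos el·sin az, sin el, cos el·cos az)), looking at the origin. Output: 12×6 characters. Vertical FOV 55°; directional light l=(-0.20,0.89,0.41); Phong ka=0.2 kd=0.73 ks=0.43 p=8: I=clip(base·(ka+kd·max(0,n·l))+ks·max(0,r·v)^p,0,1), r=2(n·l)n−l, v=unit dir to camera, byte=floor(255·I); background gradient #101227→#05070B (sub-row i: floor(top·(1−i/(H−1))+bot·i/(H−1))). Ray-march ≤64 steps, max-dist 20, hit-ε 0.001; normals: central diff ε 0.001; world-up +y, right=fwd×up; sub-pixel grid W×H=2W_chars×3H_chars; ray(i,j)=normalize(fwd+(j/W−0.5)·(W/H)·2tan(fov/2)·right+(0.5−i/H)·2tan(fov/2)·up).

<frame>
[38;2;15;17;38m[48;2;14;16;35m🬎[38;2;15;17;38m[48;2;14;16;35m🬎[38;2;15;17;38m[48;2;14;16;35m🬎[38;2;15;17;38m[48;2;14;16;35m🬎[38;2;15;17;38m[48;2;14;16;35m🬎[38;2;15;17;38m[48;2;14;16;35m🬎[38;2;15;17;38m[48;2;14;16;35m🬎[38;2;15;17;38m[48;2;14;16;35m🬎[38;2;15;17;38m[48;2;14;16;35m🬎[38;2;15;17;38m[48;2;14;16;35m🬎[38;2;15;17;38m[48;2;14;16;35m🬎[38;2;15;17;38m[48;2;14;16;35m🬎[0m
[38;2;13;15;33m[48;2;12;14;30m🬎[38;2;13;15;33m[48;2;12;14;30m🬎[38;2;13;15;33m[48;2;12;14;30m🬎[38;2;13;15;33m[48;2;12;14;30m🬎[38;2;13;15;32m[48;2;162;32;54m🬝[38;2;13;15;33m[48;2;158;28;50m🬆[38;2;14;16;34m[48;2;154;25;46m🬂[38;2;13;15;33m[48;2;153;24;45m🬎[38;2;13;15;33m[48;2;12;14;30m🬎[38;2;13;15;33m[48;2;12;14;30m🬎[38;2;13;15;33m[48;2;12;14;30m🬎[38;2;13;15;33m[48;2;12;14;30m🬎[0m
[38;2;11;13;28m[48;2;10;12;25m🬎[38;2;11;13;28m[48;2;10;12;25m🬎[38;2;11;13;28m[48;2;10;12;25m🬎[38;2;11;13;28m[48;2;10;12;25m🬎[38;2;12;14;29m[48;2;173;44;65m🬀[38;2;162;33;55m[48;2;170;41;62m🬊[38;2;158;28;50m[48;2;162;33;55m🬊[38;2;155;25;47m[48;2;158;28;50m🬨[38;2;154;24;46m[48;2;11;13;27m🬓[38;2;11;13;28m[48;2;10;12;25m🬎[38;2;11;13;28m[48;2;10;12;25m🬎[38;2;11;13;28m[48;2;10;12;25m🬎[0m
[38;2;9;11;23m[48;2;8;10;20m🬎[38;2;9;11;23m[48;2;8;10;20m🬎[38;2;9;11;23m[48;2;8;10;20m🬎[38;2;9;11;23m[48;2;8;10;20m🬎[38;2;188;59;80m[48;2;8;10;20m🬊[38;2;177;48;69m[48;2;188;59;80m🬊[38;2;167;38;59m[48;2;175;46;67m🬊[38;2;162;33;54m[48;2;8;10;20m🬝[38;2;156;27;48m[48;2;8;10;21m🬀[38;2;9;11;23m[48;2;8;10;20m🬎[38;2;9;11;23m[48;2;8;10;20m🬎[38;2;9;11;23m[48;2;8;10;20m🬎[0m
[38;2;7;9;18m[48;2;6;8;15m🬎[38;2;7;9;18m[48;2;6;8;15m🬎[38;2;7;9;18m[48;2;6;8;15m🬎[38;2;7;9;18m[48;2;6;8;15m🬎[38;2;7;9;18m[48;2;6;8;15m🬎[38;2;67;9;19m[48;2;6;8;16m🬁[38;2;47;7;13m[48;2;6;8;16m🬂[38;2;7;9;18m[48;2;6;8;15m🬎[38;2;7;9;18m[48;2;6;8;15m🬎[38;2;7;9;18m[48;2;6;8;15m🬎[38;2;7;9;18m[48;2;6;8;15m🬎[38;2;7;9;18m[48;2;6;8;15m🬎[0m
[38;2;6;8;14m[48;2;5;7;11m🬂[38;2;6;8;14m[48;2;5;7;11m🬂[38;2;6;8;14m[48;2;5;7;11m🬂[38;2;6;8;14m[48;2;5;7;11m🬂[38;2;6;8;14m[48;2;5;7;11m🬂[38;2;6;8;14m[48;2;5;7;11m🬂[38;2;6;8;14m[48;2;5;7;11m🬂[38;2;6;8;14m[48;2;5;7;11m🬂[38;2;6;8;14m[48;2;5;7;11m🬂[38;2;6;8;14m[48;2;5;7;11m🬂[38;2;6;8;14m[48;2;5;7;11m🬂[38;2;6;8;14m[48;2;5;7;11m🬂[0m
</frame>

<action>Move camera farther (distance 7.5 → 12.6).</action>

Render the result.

<frame>
[38;2;15;17;38m[48;2;14;16;35m🬎[38;2;15;17;38m[48;2;14;16;35m🬎[38;2;15;17;38m[48;2;14;16;35m🬎[38;2;15;17;38m[48;2;14;16;35m🬎[38;2;15;17;38m[48;2;14;16;35m🬎[38;2;15;17;38m[48;2;14;16;35m🬎[38;2;15;17;38m[48;2;14;16;35m🬎[38;2;15;17;38m[48;2;14;16;35m🬎[38;2;15;17;38m[48;2;14;16;35m🬎[38;2;15;17;38m[48;2;14;16;35m🬎[38;2;15;17;38m[48;2;14;16;35m🬎[38;2;15;17;38m[48;2;14;16;35m🬎[0m
[38;2;13;15;33m[48;2;12;14;30m🬎[38;2;13;15;33m[48;2;12;14;30m🬎[38;2;13;15;33m[48;2;12;14;30m🬎[38;2;13;15;33m[48;2;12;14;30m🬎[38;2;13;15;33m[48;2;12;14;30m🬎[38;2;13;15;33m[48;2;12;14;30m🬎[38;2;13;15;33m[48;2;12;14;30m🬎[38;2;13;15;33m[48;2;12;14;30m🬎[38;2;13;15;33m[48;2;12;14;30m🬎[38;2;13;15;33m[48;2;12;14;30m🬎[38;2;13;15;33m[48;2;12;14;30m🬎[38;2;13;15;33m[48;2;12;14;30m🬎[0m
[38;2;11;13;28m[48;2;10;12;25m🬎[38;2;11;13;28m[48;2;10;12;25m🬎[38;2;11;13;28m[48;2;10;12;25m🬎[38;2;11;13;28m[48;2;10;12;25m🬎[38;2;11;13;28m[48;2;10;12;25m🬎[38;2;11;13;28m[48;2;168;39;61m🬆[38;2;12;14;29m[48;2;161;32;54m🬂[38;2;159;30;51m[48;2;11;13;27m🬏[38;2;11;13;28m[48;2;10;12;25m🬎[38;2;11;13;28m[48;2;10;12;25m🬎[38;2;11;13;28m[48;2;10;12;25m🬎[38;2;11;13;28m[48;2;10;12;25m🬎[0m
[38;2;9;11;23m[48;2;8;10;20m🬎[38;2;9;11;23m[48;2;8;10;20m🬎[38;2;9;11;23m[48;2;8;10;20m🬎[38;2;9;11;23m[48;2;8;10;20m🬎[38;2;9;11;23m[48;2;8;10;20m🬎[38;2;177;48;69m[48;2;32;10;21m🬊[38;2;169;40;61m[48;2;44;6;12m🬎[38;2;161;32;53m[48;2;8;10;21m🬀[38;2;9;11;23m[48;2;8;10;20m🬎[38;2;9;11;23m[48;2;8;10;20m🬎[38;2;9;11;23m[48;2;8;10;20m🬎[38;2;9;11;23m[48;2;8;10;20m🬎[0m
[38;2;7;9;18m[48;2;6;8;15m🬎[38;2;7;9;18m[48;2;6;8;15m🬎[38;2;7;9;18m[48;2;6;8;15m🬎[38;2;7;9;18m[48;2;6;8;15m🬎[38;2;7;9;18m[48;2;6;8;15m🬎[38;2;7;9;18m[48;2;6;8;15m🬎[38;2;7;9;18m[48;2;6;8;15m🬎[38;2;7;9;18m[48;2;6;8;15m🬎[38;2;7;9;18m[48;2;6;8;15m🬎[38;2;7;9;18m[48;2;6;8;15m🬎[38;2;7;9;18m[48;2;6;8;15m🬎[38;2;7;9;18m[48;2;6;8;15m🬎[0m
[38;2;6;8;14m[48;2;5;7;11m🬂[38;2;6;8;14m[48;2;5;7;11m🬂[38;2;6;8;14m[48;2;5;7;11m🬂[38;2;6;8;14m[48;2;5;7;11m🬂[38;2;6;8;14m[48;2;5;7;11m🬂[38;2;6;8;14m[48;2;5;7;11m🬂[38;2;6;8;14m[48;2;5;7;11m🬂[38;2;6;8;14m[48;2;5;7;11m🬂[38;2;6;8;14m[48;2;5;7;11m🬂[38;2;6;8;14m[48;2;5;7;11m🬂[38;2;6;8;14m[48;2;5;7;11m🬂[38;2;6;8;14m[48;2;5;7;11m🬂[0m
</frame>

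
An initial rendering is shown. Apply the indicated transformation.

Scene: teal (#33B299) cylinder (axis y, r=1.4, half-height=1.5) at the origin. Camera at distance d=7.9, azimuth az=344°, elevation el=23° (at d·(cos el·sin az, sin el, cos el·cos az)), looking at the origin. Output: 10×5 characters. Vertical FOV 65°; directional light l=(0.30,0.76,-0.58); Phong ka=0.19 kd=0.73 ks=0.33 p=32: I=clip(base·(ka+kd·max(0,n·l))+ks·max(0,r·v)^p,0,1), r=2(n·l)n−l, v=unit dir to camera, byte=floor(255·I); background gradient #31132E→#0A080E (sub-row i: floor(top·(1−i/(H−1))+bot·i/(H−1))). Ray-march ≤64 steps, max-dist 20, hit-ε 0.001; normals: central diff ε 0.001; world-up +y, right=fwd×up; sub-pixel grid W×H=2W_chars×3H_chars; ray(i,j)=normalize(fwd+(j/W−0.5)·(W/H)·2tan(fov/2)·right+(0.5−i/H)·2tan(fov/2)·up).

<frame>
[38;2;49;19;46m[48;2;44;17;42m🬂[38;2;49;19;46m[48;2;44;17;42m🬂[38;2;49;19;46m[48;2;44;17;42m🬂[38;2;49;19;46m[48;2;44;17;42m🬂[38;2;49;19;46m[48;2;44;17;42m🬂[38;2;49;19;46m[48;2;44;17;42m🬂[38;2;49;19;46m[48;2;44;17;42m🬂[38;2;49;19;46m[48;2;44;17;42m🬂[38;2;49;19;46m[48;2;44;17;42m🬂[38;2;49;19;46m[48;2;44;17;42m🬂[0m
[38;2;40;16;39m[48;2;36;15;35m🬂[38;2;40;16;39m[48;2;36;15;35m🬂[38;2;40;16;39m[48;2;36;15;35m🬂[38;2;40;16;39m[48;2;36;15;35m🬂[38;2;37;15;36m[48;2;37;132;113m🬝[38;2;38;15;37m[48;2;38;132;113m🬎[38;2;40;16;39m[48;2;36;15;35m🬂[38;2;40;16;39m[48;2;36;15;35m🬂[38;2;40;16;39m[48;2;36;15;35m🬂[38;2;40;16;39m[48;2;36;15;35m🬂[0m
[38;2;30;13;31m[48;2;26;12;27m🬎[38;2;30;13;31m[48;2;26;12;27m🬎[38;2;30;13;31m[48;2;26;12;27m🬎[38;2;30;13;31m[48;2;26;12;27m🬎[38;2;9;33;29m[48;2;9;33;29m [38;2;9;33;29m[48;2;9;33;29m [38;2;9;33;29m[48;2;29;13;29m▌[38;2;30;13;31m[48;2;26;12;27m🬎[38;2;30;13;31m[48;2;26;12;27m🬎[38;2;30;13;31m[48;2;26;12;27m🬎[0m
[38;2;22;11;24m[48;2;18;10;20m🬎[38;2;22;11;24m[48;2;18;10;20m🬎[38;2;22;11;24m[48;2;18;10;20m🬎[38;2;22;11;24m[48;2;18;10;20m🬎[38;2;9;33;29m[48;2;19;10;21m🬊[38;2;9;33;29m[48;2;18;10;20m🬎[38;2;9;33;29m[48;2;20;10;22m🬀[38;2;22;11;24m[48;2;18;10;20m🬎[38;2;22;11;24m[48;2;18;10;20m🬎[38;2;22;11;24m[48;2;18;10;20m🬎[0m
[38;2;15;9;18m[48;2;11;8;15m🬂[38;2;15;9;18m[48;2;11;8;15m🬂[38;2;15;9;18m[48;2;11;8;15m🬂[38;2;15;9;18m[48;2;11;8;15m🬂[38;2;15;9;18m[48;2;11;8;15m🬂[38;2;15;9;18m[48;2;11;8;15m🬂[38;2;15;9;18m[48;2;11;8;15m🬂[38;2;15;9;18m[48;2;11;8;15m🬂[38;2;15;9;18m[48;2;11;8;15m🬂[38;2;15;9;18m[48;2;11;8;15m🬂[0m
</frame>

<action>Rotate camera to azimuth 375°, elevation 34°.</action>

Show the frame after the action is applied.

<frame>
[38;2;49;19;46m[48;2;44;17;42m🬂[38;2;49;19;46m[48;2;44;17;42m🬂[38;2;49;19;46m[48;2;44;17;42m🬂[38;2;49;19;46m[48;2;44;17;42m🬂[38;2;49;19;46m[48;2;44;17;42m🬂[38;2;49;19;46m[48;2;44;17;42m🬂[38;2;49;19;46m[48;2;44;17;42m🬂[38;2;49;19;46m[48;2;44;17;42m🬂[38;2;49;19;46m[48;2;44;17;42m🬂[38;2;49;19;46m[48;2;44;17;42m🬂[0m
[38;2;40;16;39m[48;2;36;15;35m🬂[38;2;40;16;39m[48;2;36;15;35m🬂[38;2;40;16;39m[48;2;36;15;35m🬂[38;2;40;16;39m[48;2;36;15;35m🬂[38;2;37;15;36m[48;2;37;132;113m🬝[38;2;38;15;37m[48;2;37;132;113m🬎[38;2;40;16;39m[48;2;36;15;35m🬂[38;2;40;16;39m[48;2;36;15;35m🬂[38;2;40;16;39m[48;2;36;15;35m🬂[38;2;40;16;39m[48;2;36;15;35m🬂[0m
[38;2;30;13;31m[48;2;26;12;27m🬎[38;2;30;13;31m[48;2;26;12;27m🬎[38;2;30;13;31m[48;2;26;12;27m🬎[38;2;30;13;31m[48;2;26;12;27m🬎[38;2;37;132;113m[48;2;9;33;29m🬂[38;2;38;132;113m[48;2;9;33;29m🬂[38;2;38;132;114m[48;2;23;27;35m🬀[38;2;30;13;31m[48;2;26;12;27m🬎[38;2;30;13;31m[48;2;26;12;27m🬎[38;2;30;13;31m[48;2;26;12;27m🬎[0m
[38;2;22;11;24m[48;2;18;10;20m🬎[38;2;22;11;24m[48;2;18;10;20m🬎[38;2;22;11;24m[48;2;18;10;20m🬎[38;2;22;11;24m[48;2;18;10;20m🬎[38;2;20;10;22m[48;2;9;33;29m🬲[38;2;9;33;29m[48;2;18;10;20m🬎[38;2;22;11;24m[48;2;18;10;20m🬎[38;2;22;11;24m[48;2;18;10;20m🬎[38;2;22;11;24m[48;2;18;10;20m🬎[38;2;22;11;24m[48;2;18;10;20m🬎[0m
[38;2;15;9;18m[48;2;11;8;15m🬂[38;2;15;9;18m[48;2;11;8;15m🬂[38;2;15;9;18m[48;2;11;8;15m🬂[38;2;15;9;18m[48;2;11;8;15m🬂[38;2;15;9;18m[48;2;11;8;15m🬂[38;2;15;9;18m[48;2;11;8;15m🬂[38;2;15;9;18m[48;2;11;8;15m🬂[38;2;15;9;18m[48;2;11;8;15m🬂[38;2;15;9;18m[48;2;11;8;15m🬂[38;2;15;9;18m[48;2;11;8;15m🬂[0m
</frame>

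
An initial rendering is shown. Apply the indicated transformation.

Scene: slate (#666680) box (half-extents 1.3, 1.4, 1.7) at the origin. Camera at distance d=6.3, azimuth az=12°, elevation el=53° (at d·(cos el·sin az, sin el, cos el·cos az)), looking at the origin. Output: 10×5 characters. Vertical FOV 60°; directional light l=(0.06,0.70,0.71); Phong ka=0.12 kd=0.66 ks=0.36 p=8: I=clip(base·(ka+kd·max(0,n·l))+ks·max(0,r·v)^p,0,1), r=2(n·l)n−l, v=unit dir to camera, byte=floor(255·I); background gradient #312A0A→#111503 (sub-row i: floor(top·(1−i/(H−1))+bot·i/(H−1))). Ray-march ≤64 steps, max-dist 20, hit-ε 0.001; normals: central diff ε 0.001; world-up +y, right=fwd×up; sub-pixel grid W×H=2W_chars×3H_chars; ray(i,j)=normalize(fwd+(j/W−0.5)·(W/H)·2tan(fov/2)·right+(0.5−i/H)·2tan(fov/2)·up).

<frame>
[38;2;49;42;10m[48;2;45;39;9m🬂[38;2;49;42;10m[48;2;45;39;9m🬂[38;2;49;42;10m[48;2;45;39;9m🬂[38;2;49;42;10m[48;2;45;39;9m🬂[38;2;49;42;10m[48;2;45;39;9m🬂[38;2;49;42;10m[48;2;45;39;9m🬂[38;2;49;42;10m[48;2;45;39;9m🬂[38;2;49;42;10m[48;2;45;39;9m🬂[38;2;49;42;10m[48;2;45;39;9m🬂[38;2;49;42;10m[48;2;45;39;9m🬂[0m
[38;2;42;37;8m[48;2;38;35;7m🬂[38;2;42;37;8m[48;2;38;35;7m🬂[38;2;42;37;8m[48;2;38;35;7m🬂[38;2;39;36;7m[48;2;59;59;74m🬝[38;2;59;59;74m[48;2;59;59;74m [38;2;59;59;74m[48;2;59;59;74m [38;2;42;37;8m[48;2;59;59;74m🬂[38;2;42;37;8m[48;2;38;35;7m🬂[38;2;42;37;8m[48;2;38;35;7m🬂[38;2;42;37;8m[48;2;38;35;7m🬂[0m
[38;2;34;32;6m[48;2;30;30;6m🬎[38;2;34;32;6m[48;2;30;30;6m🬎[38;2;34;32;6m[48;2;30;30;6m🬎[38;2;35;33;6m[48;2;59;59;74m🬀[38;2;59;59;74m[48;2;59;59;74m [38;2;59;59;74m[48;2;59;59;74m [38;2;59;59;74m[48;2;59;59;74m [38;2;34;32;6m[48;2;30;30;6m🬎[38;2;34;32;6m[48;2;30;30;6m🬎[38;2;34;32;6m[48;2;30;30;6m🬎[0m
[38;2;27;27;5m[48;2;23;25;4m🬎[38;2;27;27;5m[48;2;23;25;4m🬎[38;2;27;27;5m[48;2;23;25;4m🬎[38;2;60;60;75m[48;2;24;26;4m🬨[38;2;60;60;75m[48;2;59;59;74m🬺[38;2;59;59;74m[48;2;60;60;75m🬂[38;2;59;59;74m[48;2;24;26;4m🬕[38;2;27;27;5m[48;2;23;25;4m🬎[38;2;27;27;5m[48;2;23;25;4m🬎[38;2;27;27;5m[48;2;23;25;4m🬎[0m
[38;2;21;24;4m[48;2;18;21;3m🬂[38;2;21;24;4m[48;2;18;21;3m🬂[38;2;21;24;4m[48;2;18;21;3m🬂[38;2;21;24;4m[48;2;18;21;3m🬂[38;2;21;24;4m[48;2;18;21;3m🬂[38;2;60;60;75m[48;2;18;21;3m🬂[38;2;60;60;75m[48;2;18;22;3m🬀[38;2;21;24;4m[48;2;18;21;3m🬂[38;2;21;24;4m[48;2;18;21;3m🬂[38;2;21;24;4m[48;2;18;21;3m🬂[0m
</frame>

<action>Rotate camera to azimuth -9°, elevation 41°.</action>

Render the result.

<frame>
[38;2;49;42;10m[48;2;45;39;9m🬂[38;2;49;42;10m[48;2;45;39;9m🬂[38;2;49;42;10m[48;2;45;39;9m🬂[38;2;49;42;10m[48;2;45;39;9m🬂[38;2;49;42;10m[48;2;45;39;9m🬂[38;2;49;42;10m[48;2;45;39;9m🬂[38;2;49;42;10m[48;2;45;39;9m🬂[38;2;49;42;10m[48;2;45;39;9m🬂[38;2;49;42;10m[48;2;45;39;9m🬂[38;2;49;42;10m[48;2;45;39;9m🬂[0m
[38;2;42;37;8m[48;2;38;35;7m🬂[38;2;42;37;8m[48;2;38;35;7m🬂[38;2;42;37;8m[48;2;38;35;7m🬂[38;2;59;59;74m[48;2;40;36;7m🬦[38;2;42;37;8m[48;2;59;59;74m🬂[38;2;42;37;8m[48;2;59;59;74m🬂[38;2;59;59;74m[48;2;41;36;8m🬱[38;2;42;37;8m[48;2;38;35;7m🬂[38;2;42;37;8m[48;2;38;35;7m🬂[38;2;42;37;8m[48;2;38;35;7m🬂[0m
[38;2;34;32;6m[48;2;30;30;6m🬎[38;2;34;32;6m[48;2;30;30;6m🬎[38;2;34;32;6m[48;2;30;30;6m🬎[38;2;59;59;74m[48;2;32;31;6m▐[38;2;59;59;74m[48;2;60;60;75m🬎[38;2;59;59;74m[48;2;60;60;75m🬎[38;2;59;59;74m[48;2;60;60;75m🬎[38;2;59;59;74m[48;2;33;31;6m🬓[38;2;34;32;6m[48;2;30;30;6m🬎[38;2;34;32;6m[48;2;30;30;6m🬎[0m
[38;2;27;27;5m[48;2;23;25;4m🬎[38;2;27;27;5m[48;2;23;25;4m🬎[38;2;27;27;5m[48;2;23;25;4m🬎[38;2;60;60;75m[48;2;25;26;4m🬁[38;2;60;60;75m[48;2;60;60;75m [38;2;60;60;75m[48;2;60;60;75m [38;2;60;60;75m[48;2;60;60;75m [38;2;60;60;75m[48;2;25;26;4m🬀[38;2;27;27;5m[48;2;23;25;4m🬎[38;2;27;27;5m[48;2;23;25;4m🬎[0m
[38;2;21;24;4m[48;2;18;21;3m🬂[38;2;21;24;4m[48;2;18;21;3m🬂[38;2;21;24;4m[48;2;18;21;3m🬂[38;2;21;24;4m[48;2;18;21;3m🬂[38;2;60;60;75m[48;2;18;21;3m🬂[38;2;60;60;75m[48;2;18;21;3m🬂[38;2;60;60;75m[48;2;18;22;3m🬀[38;2;21;24;4m[48;2;18;21;3m🬂[38;2;21;24;4m[48;2;18;21;3m🬂[38;2;21;24;4m[48;2;18;21;3m🬂[0m
</frame>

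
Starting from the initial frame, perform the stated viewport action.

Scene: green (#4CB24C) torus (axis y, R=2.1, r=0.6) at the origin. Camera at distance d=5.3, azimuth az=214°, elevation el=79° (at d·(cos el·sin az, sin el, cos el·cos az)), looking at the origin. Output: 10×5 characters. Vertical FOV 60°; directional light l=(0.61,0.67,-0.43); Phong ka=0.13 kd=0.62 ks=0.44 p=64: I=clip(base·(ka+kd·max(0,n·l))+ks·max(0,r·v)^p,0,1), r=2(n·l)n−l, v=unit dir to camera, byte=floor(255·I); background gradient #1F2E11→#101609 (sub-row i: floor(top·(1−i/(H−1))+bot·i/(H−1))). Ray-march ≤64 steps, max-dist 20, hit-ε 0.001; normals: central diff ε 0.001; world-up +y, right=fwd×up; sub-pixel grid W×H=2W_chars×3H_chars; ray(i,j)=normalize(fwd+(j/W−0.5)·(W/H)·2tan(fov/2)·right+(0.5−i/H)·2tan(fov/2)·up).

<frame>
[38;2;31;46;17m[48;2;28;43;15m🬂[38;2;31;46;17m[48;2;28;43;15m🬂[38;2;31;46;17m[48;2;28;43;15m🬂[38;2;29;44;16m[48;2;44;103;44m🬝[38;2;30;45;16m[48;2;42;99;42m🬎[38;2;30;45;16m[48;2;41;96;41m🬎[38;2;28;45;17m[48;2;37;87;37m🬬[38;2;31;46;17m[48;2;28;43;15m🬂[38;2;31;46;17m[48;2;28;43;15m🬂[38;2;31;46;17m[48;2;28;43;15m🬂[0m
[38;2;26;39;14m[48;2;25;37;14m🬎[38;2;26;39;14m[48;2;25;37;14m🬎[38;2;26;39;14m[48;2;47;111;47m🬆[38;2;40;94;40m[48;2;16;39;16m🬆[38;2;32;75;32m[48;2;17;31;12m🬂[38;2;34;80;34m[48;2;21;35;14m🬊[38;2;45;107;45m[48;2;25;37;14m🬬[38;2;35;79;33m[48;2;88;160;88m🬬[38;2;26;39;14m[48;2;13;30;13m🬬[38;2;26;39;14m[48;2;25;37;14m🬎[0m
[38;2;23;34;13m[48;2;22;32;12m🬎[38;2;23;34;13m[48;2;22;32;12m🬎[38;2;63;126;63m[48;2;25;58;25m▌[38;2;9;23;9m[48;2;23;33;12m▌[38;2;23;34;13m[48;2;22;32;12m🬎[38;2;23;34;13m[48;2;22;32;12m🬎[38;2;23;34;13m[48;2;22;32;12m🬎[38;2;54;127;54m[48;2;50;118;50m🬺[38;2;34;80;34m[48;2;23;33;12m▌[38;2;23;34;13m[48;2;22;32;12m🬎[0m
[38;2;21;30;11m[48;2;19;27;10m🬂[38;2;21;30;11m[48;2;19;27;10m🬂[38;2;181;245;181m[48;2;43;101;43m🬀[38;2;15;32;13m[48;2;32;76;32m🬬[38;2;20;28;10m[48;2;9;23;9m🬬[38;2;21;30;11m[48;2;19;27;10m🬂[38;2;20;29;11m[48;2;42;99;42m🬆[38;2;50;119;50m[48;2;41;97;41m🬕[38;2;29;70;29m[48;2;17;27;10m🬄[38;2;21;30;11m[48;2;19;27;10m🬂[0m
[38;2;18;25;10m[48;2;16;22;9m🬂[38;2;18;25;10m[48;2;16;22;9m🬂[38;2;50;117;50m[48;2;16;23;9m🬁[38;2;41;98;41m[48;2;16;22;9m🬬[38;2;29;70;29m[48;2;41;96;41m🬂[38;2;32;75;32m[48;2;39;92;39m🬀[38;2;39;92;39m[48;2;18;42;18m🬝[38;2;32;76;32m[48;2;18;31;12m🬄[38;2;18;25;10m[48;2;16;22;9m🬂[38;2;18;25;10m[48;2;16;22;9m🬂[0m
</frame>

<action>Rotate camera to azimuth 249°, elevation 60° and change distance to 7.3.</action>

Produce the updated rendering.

<frame>
[38;2;31;46;17m[48;2;28;43;15m🬂[38;2;31;46;17m[48;2;28;43;15m🬂[38;2;31;46;17m[48;2;28;43;15m🬂[38;2;31;46;17m[48;2;28;43;15m🬂[38;2;31;46;17m[48;2;28;43;15m🬂[38;2;31;46;17m[48;2;28;43;15m🬂[38;2;31;46;17m[48;2;28;43;15m🬂[38;2;31;46;17m[48;2;28;43;15m🬂[38;2;31;46;17m[48;2;28;43;15m🬂[38;2;31;46;17m[48;2;28;43;15m🬂[0m
[38;2;26;39;14m[48;2;25;37;14m🬎[38;2;26;39;14m[48;2;25;37;14m🬎[38;2;26;39;14m[48;2;25;37;14m🬎[38;2;26;39;14m[48;2;45;105;45m🬝[38;2;44;104;44m[48;2;21;37;14m🬇[38;2;41;97;41m[48;2;21;39;15m🬋[38;2;26;39;14m[48;2;39;92;39m🬎[38;2;26;39;14m[48;2;25;37;14m🬎[38;2;26;39;14m[48;2;25;37;14m🬎[38;2;26;39;14m[48;2;25;37;14m🬎[0m
[38;2;23;34;13m[48;2;22;32;12m🬎[38;2;23;34;13m[48;2;22;32;12m🬎[38;2;23;34;13m[48;2;22;32;12m🬎[38;2;44;103;44m[48;2;13;32;13m▌[38;2;9;23;9m[48;2;22;33;12m🬀[38;2;23;34;13m[48;2;22;32;12m🬎[38;2;65;134;65m[48;2;23;42;17m▐[38;2;39;91;39m[48;2;23;33;12m▌[38;2;23;34;13m[48;2;22;32;12m🬎[38;2;23;34;13m[48;2;22;32;12m🬎[0m
[38;2;21;30;11m[48;2;19;27;10m🬂[38;2;21;30;11m[48;2;19;27;10m🬂[38;2;21;30;11m[48;2;19;27;10m🬂[38;2;41;93;41m[48;2;19;27;10m🬬[38;2;21;30;11m[48;2;38;91;38m🬂[38;2;20;29;11m[48;2;43;101;43m🬆[38;2;46;109;46m[48;2;21;43;18m🬍[38;2;32;75;32m[48;2;18;28;10m🬀[38;2;21;30;11m[48;2;19;27;10m🬂[38;2;21;30;11m[48;2;19;27;10m🬂[0m
[38;2;18;25;10m[48;2;16;22;9m🬂[38;2;18;25;10m[48;2;16;22;9m🬂[38;2;18;25;10m[48;2;16;22;9m🬂[38;2;18;25;10m[48;2;16;22;9m🬂[38;2;17;42;17m[48;2;16;22;9m🬂[38;2;19;44;19m[48;2;15;23;9m🬀[38;2;9;23;9m[48;2;16;23;9m🬀[38;2;18;25;10m[48;2;16;22;9m🬂[38;2;18;25;10m[48;2;16;22;9m🬂[38;2;18;25;10m[48;2;16;22;9m🬂[0m
</frame>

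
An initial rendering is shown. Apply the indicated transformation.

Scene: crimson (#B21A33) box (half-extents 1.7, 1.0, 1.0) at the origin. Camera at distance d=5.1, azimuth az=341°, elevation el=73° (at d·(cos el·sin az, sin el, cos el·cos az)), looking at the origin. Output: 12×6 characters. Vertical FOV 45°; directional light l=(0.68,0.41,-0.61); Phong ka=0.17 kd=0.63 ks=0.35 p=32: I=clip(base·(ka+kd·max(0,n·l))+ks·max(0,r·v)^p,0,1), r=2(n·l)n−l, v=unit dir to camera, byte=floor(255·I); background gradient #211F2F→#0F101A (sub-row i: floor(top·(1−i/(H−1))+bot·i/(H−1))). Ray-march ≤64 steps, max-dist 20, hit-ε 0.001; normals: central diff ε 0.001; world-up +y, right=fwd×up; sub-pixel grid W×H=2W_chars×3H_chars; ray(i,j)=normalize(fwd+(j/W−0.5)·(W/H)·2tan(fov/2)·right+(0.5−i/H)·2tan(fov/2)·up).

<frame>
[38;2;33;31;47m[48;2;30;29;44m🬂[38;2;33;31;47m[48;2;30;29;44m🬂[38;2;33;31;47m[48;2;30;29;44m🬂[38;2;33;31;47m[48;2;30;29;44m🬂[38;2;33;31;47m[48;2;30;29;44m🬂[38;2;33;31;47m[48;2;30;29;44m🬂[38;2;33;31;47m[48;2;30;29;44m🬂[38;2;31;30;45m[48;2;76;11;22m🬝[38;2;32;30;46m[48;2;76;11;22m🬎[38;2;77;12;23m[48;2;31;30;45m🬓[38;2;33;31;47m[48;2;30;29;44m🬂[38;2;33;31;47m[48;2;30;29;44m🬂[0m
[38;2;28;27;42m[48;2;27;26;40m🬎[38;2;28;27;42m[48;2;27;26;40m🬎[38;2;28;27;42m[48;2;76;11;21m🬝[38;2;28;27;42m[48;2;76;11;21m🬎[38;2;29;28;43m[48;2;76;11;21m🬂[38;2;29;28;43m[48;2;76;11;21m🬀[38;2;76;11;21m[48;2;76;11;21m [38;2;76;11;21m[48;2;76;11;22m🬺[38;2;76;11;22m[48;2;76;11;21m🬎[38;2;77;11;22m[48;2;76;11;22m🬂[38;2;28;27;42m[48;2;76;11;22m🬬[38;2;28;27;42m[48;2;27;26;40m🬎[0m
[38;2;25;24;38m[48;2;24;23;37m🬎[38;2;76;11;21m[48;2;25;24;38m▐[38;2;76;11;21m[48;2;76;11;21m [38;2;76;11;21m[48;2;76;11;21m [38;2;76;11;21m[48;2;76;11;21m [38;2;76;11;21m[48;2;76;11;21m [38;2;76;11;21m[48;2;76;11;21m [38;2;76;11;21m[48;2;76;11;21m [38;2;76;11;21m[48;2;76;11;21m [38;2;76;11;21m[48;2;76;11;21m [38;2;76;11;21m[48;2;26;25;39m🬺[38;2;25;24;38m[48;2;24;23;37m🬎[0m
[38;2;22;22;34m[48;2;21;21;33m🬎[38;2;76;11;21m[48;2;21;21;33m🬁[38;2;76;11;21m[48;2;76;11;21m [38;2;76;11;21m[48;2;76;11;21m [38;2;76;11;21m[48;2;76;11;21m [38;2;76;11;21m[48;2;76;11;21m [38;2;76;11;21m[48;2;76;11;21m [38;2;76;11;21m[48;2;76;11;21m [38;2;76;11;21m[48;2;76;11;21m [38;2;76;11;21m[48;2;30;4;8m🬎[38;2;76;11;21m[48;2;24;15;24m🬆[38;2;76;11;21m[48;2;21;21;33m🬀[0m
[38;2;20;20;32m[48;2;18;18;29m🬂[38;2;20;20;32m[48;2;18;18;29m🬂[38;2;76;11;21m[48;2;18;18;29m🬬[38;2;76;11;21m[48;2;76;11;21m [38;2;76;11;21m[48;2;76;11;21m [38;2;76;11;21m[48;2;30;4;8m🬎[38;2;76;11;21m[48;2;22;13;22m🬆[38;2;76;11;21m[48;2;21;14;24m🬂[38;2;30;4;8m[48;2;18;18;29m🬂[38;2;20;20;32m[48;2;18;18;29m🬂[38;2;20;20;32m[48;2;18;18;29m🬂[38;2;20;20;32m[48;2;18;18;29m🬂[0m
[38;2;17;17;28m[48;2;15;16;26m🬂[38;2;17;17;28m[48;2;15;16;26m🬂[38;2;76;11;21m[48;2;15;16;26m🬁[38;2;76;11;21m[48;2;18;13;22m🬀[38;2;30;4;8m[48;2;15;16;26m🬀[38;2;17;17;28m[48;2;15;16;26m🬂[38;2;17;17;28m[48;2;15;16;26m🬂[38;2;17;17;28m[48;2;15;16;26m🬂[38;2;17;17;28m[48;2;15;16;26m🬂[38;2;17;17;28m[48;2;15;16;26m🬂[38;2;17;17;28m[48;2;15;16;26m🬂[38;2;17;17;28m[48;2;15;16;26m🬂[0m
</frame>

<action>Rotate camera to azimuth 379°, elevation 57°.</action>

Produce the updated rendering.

<frame>
[38;2;33;31;47m[48;2;30;29;44m🬂[38;2;33;31;47m[48;2;30;29;44m🬂[38;2;33;31;47m[48;2;30;29;44m🬂[38;2;32;30;46m[48;2;76;11;21m🬎[38;2;32;30;46m[48;2;76;11;21m🬎[38;2;33;31;47m[48;2;30;29;44m🬂[38;2;33;31;47m[48;2;30;29;44m🬂[38;2;33;31;47m[48;2;30;29;44m🬂[38;2;33;31;47m[48;2;30;29;44m🬂[38;2;33;31;47m[48;2;30;29;44m🬂[38;2;33;31;47m[48;2;30;29;44m🬂[38;2;33;31;47m[48;2;30;29;44m🬂[0m
[38;2;28;27;42m[48;2;27;26;40m🬎[38;2;28;27;42m[48;2;27;26;40m🬎[38;2;28;27;42m[48;2;76;11;21m🬆[38;2;76;11;21m[48;2;76;11;21m [38;2;76;11;21m[48;2;76;11;21m [38;2;76;11;21m[48;2;76;11;21m [38;2;76;11;21m[48;2;76;11;21m [38;2;29;28;43m[48;2;76;11;21m🬂[38;2;29;28;43m[48;2;76;11;21m🬂[38;2;76;11;21m[48;2;28;27;42m🬱[38;2;28;27;42m[48;2;76;11;21m🬎[38;2;28;27;42m[48;2;27;26;40m🬎[0m
[38;2;25;24;38m[48;2;24;23;37m🬎[38;2;27;17;28m[48;2;66;9;18m▌[38;2;76;11;21m[48;2;76;11;21m [38;2;76;11;21m[48;2;76;11;21m [38;2;76;11;21m[48;2;76;11;21m [38;2;76;11;21m[48;2;76;11;21m [38;2;76;11;21m[48;2;76;11;21m [38;2;76;11;21m[48;2;76;11;21m [38;2;76;11;21m[48;2;76;11;21m [38;2;76;11;21m[48;2;76;11;21m [38;2;76;11;21m[48;2;24;23;37m🬝[38;2;25;24;38m[48;2;24;23;37m🬎[0m
[38;2;22;22;34m[48;2;21;21;33m🬎[38;2;21;21;33m[48;2;30;4;8m🬺[38;2;30;4;8m[48;2;30;4;8m [38;2;76;11;21m[48;2;30;4;8m🬂[38;2;76;11;21m[48;2;30;4;8m🬊[38;2;76;11;21m[48;2;30;4;8m🬎[38;2;76;11;21m[48;2;76;11;21m [38;2;76;11;21m[48;2;76;11;21m [38;2;76;11;21m[48;2;76;11;21m [38;2;76;11;21m[48;2;76;11;21m [38;2;76;11;21m[48;2;22;22;34m▌[38;2;22;22;34m[48;2;21;21;33m🬎[0m
[38;2;20;20;32m[48;2;18;18;29m🬂[38;2;20;20;32m[48;2;18;18;29m🬂[38;2;18;18;30m[48;2;30;4;8m🬺[38;2;30;4;8m[48;2;18;18;29m🬊[38;2;30;4;8m[48;2;18;18;29m🬎[38;2;30;4;8m[48;2;30;4;8m [38;2;30;4;8m[48;2;30;4;8m [38;2;30;4;8m[48;2;30;4;8m [38;2;76;11;21m[48;2;30;4;8m🬂[38;2;76;11;21m[48;2;30;4;8m🬊[38;2;76;11;21m[48;2;18;18;30m🬄[38;2;20;20;32m[48;2;18;18;29m🬂[0m
[38;2;17;17;28m[48;2;15;16;26m🬂[38;2;17;17;28m[48;2;15;16;26m🬂[38;2;17;17;28m[48;2;15;16;26m🬂[38;2;17;17;28m[48;2;15;16;26m🬂[38;2;17;17;28m[48;2;15;16;26m🬂[38;2;17;17;28m[48;2;15;16;26m🬂[38;2;15;16;26m[48;2;30;4;8m🬺[38;2;30;4;8m[48;2;15;16;26m🬂[38;2;30;4;8m[48;2;15;16;26m🬎[38;2;30;4;8m[48;2;15;16;26m🬀[38;2;17;17;28m[48;2;15;16;26m🬂[38;2;17;17;28m[48;2;15;16;26m🬂[0m
</frame>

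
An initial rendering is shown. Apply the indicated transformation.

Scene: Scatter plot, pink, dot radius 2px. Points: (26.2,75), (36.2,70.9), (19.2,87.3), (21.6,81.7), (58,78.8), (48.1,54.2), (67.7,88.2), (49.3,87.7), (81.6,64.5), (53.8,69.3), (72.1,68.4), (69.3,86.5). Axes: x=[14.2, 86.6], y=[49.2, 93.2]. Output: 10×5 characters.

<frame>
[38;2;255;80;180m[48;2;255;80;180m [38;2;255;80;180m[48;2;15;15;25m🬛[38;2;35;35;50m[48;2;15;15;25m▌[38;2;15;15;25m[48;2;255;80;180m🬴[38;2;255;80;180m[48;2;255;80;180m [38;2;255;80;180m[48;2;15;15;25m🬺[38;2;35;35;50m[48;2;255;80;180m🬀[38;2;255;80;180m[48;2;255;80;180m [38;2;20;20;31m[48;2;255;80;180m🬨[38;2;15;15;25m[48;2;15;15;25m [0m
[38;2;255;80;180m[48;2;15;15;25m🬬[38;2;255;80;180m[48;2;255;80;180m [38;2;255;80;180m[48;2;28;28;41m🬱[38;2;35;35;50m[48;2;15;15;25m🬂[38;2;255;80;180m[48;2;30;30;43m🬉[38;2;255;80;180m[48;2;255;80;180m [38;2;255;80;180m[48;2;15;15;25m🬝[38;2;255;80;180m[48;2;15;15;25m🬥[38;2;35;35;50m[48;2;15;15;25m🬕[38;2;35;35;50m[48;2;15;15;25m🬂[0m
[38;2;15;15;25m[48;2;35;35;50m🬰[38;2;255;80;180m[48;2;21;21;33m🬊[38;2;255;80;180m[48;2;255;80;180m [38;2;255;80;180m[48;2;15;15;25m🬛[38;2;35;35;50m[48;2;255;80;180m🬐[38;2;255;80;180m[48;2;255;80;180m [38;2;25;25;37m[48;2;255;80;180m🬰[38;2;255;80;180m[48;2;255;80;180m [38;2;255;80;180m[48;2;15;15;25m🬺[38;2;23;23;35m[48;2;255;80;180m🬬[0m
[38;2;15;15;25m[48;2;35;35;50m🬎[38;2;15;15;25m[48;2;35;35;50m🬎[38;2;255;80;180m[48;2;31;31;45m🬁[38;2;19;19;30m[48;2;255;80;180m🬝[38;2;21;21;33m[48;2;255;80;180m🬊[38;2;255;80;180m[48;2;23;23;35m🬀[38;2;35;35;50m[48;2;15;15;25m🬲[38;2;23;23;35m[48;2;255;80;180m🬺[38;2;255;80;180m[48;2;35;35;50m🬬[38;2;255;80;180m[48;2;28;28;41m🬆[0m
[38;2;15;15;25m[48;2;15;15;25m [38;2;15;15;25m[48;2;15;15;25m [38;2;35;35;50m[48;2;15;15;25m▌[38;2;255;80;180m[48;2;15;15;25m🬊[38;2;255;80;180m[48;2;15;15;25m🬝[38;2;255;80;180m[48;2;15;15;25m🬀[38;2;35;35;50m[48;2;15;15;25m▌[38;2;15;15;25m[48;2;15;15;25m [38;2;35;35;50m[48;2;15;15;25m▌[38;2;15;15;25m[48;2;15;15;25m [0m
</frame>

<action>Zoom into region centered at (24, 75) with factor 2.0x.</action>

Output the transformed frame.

<frame>
[38;2;15;15;25m[48;2;15;15;25m [38;2;15;15;25m[48;2;15;15;25m [38;2;255;80;180m[48;2;28;28;41m🬊[38;2;255;80;180m[48;2;255;80;180m [38;2;255;80;180m[48;2;15;15;25m🬺[38;2;15;15;25m[48;2;255;80;180m🬬[38;2;35;35;50m[48;2;15;15;25m▌[38;2;15;15;25m[48;2;15;15;25m [38;2;35;35;50m[48;2;15;15;25m▌[38;2;15;15;25m[48;2;15;15;25m [0m
[38;2;35;35;50m[48;2;15;15;25m🬂[38;2;35;35;50m[48;2;15;15;25m🬂[38;2;35;35;50m[48;2;15;15;25m🬕[38;2;255;80;180m[48;2;19;19;30m🬁[38;2;255;80;180m[48;2;21;21;33m🬆[38;2;23;23;35m[48;2;255;80;180m🬬[38;2;35;35;50m[48;2;15;15;25m🬕[38;2;35;35;50m[48;2;15;15;25m🬂[38;2;35;35;50m[48;2;15;15;25m🬕[38;2;35;35;50m[48;2;15;15;25m🬂[0m
[38;2;15;15;25m[48;2;35;35;50m🬰[38;2;15;15;25m[48;2;35;35;50m🬰[38;2;35;35;50m[48;2;15;15;25m🬛[38;2;15;15;25m[48;2;35;35;50m🬰[38;2;35;35;50m[48;2;255;80;180m🬐[38;2;255;80;180m[48;2;255;80;180m [38;2;27;27;40m[48;2;255;80;180m🬸[38;2;21;21;33m[48;2;255;80;180m🬆[38;2;27;27;40m[48;2;255;80;180m🬬[38;2;15;15;25m[48;2;35;35;50m🬰[0m
[38;2;15;15;25m[48;2;35;35;50m🬎[38;2;15;15;25m[48;2;35;35;50m🬎[38;2;35;35;50m[48;2;15;15;25m🬲[38;2;15;15;25m[48;2;35;35;50m🬎[38;2;35;35;50m[48;2;15;15;25m🬲[38;2;255;80;180m[48;2;23;23;35m🬀[38;2;255;80;180m[48;2;31;31;45m🬁[38;2;255;80;180m[48;2;35;35;50m🬬[38;2;255;80;180m[48;2;28;28;41m🬆[38;2;15;15;25m[48;2;35;35;50m🬎[0m
[38;2;15;15;25m[48;2;15;15;25m [38;2;15;15;25m[48;2;15;15;25m [38;2;35;35;50m[48;2;15;15;25m▌[38;2;15;15;25m[48;2;15;15;25m [38;2;35;35;50m[48;2;15;15;25m▌[38;2;15;15;25m[48;2;15;15;25m [38;2;35;35;50m[48;2;15;15;25m▌[38;2;15;15;25m[48;2;15;15;25m [38;2;35;35;50m[48;2;15;15;25m▌[38;2;15;15;25m[48;2;15;15;25m [0m
</frame>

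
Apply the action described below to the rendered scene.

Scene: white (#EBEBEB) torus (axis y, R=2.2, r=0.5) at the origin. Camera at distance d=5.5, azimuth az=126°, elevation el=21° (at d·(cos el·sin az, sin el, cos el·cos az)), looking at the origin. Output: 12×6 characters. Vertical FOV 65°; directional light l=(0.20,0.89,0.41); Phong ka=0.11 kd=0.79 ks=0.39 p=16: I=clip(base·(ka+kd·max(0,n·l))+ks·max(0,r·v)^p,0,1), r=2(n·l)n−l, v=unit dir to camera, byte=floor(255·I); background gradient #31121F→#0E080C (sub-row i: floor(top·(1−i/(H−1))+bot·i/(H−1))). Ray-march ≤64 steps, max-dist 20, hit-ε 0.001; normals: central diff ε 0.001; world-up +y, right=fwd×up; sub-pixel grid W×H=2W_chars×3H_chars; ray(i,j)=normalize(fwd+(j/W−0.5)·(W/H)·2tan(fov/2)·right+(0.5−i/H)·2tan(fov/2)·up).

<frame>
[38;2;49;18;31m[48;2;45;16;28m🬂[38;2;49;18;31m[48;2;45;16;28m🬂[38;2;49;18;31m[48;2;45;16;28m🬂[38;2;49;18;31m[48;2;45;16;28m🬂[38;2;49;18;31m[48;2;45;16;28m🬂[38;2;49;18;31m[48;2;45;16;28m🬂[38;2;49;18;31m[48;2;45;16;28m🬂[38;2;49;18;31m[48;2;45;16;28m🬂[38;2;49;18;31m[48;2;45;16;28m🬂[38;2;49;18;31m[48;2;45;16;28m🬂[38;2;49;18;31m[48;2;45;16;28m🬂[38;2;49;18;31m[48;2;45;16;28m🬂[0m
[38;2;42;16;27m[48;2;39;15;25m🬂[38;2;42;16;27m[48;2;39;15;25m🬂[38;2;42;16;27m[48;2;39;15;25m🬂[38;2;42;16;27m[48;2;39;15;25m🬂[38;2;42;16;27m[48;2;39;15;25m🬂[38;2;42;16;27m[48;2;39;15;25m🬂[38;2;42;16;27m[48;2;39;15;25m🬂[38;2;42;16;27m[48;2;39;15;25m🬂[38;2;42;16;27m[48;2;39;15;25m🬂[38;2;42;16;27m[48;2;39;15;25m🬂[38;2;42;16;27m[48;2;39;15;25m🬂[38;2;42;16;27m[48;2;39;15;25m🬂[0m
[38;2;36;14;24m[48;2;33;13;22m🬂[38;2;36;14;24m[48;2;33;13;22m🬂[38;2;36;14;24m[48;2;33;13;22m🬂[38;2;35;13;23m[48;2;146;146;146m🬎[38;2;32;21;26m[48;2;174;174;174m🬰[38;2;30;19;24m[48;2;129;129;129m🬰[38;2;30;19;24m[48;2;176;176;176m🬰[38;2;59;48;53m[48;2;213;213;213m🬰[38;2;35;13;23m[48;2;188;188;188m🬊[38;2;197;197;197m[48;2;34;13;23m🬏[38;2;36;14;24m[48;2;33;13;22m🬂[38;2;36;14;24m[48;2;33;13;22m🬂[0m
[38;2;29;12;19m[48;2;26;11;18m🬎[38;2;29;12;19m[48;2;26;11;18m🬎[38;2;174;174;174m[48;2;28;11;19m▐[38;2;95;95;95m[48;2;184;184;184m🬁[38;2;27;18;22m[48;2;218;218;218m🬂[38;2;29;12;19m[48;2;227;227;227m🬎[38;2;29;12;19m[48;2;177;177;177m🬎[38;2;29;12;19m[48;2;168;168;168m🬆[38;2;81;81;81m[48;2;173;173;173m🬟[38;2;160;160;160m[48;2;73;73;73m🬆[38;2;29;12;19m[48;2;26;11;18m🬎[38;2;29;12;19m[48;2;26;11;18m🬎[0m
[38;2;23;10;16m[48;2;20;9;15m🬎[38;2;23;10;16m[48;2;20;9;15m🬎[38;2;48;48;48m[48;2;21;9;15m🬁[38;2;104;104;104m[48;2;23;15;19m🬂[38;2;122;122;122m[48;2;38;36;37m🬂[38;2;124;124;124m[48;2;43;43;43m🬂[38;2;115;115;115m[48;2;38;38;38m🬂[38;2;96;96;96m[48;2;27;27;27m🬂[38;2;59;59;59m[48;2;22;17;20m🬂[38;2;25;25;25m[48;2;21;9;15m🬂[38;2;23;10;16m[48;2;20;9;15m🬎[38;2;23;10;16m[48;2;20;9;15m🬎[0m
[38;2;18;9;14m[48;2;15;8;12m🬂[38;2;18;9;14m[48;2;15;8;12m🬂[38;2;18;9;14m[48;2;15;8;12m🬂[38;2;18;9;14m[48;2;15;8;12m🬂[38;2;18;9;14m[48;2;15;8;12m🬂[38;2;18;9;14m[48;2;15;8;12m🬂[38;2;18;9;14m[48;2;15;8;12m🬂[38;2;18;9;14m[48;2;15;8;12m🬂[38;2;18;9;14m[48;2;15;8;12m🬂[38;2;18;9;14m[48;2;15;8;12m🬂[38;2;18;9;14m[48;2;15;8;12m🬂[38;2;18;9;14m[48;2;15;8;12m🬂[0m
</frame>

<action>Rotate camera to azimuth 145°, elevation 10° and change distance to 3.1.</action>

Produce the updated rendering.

<frame>
[38;2;49;18;31m[48;2;45;16;28m🬂[38;2;49;18;31m[48;2;45;16;28m🬂[38;2;49;18;31m[48;2;45;16;28m🬂[38;2;49;18;31m[48;2;45;16;28m🬂[38;2;49;18;31m[48;2;45;16;28m🬂[38;2;49;18;31m[48;2;45;16;28m🬂[38;2;49;18;31m[48;2;45;16;28m🬂[38;2;49;18;31m[48;2;45;16;28m🬂[38;2;49;18;31m[48;2;45;16;28m🬂[38;2;49;18;31m[48;2;45;16;28m🬂[38;2;49;18;31m[48;2;45;16;28m🬂[38;2;49;18;31m[48;2;45;16;28m🬂[0m
[38;2;42;16;27m[48;2;39;15;25m🬂[38;2;42;16;27m[48;2;39;15;25m🬂[38;2;42;16;27m[48;2;39;15;25m🬂[38;2;42;16;27m[48;2;39;15;25m🬂[38;2;42;16;27m[48;2;39;15;25m🬂[38;2;42;16;27m[48;2;39;15;25m🬂[38;2;42;16;27m[48;2;39;15;25m🬂[38;2;42;16;27m[48;2;39;15;25m🬂[38;2;42;16;27m[48;2;39;15;25m🬂[38;2;42;16;27m[48;2;39;15;25m🬂[38;2;42;16;27m[48;2;39;15;25m🬂[38;2;42;16;27m[48;2;39;15;25m🬂[0m
[38;2;35;13;23m[48;2;173;173;173m🬎[38;2;35;13;23m[48;2;177;177;177m🬎[38;2;35;13;23m[48;2;159;159;159m🬆[38;2;36;14;24m[48;2;145;145;145m🬂[38;2;36;14;24m[48;2;142;142;142m🬂[38;2;36;14;24m[48;2;144;144;144m🬂[38;2;36;14;24m[48;2;160;160;160m🬂[38;2;36;14;24m[48;2;190;190;190m🬂[38;2;36;14;24m[48;2;189;189;189m🬂[38;2;36;14;24m[48;2;177;177;177m🬂[38;2;35;13;23m[48;2;158;158;158m🬎[38;2;35;13;23m[48;2;156;156;156m🬎[0m
[38;2;168;168;168m[48;2;139;139;139m🬊[38;2;184;184;184m[48;2;139;139;139m🬎[38;2;210;210;210m[48;2;145;145;145m🬎[38;2;226;226;226m[48;2;148;148;148m🬎[38;2;216;216;216m[48;2;141;141;141m🬎[38;2;190;190;190m[48;2;142;142;142m🬆[38;2;160;160;160m[48;2;128;128;128m🬆[38;2;145;145;145m[48;2;123;123;123m🬆[38;2;144;144;144m[48;2;123;123;123m🬂[38;2;137;137;137m[48;2;117;117;117m🬆[38;2;139;139;139m[48;2;118;118;118m🬂[38;2;132;132;132m[48;2;112;112;112m🬆[0m
[38;2;115;115;115m[48;2;97;97;97m🬂[38;2;116;116;116m[48;2;96;96;96m🬂[38;2;116;116;116m[48;2;96;96;96m🬂[38;2;115;115;115m[48;2;95;95;95m🬂[38;2;113;113;113m[48;2;94;94;94m🬂[38;2;106;106;106m[48;2;91;91;91m🬆[38;2;108;108;108m[48;2;91;91;91m🬂[38;2;106;106;106m[48;2;89;89;89m🬂[38;2;101;101;101m[48;2;85;85;85m🬆[38;2;98;98;98m[48;2;83;83;83m🬆[38;2;96;96;96m[48;2;80;80;80m🬆[38;2;92;92;92m[48;2;77;77;77m🬆[0m
[38;2;76;76;76m[48;2;61;61;61m🬎[38;2;76;76;76m[48;2;61;61;61m🬎[38;2;76;76;76m[48;2;61;61;61m🬎[38;2;75;75;75m[48;2;60;60;60m🬎[38;2;74;74;74m[48;2;59;59;59m🬎[38;2;72;72;72m[48;2;58;58;58m🬎[38;2;73;73;73m[48;2;59;59;59m🬆[38;2;71;71;71m[48;2;57;57;57m🬆[38;2;69;69;69m[48;2;55;55;55m🬆[38;2;67;67;67m[48;2;53;53;53m🬆[38;2;64;64;64m[48;2;50;50;50m🬆[38;2;60;60;60m[48;2;47;47;47m🬆[0m
</frame>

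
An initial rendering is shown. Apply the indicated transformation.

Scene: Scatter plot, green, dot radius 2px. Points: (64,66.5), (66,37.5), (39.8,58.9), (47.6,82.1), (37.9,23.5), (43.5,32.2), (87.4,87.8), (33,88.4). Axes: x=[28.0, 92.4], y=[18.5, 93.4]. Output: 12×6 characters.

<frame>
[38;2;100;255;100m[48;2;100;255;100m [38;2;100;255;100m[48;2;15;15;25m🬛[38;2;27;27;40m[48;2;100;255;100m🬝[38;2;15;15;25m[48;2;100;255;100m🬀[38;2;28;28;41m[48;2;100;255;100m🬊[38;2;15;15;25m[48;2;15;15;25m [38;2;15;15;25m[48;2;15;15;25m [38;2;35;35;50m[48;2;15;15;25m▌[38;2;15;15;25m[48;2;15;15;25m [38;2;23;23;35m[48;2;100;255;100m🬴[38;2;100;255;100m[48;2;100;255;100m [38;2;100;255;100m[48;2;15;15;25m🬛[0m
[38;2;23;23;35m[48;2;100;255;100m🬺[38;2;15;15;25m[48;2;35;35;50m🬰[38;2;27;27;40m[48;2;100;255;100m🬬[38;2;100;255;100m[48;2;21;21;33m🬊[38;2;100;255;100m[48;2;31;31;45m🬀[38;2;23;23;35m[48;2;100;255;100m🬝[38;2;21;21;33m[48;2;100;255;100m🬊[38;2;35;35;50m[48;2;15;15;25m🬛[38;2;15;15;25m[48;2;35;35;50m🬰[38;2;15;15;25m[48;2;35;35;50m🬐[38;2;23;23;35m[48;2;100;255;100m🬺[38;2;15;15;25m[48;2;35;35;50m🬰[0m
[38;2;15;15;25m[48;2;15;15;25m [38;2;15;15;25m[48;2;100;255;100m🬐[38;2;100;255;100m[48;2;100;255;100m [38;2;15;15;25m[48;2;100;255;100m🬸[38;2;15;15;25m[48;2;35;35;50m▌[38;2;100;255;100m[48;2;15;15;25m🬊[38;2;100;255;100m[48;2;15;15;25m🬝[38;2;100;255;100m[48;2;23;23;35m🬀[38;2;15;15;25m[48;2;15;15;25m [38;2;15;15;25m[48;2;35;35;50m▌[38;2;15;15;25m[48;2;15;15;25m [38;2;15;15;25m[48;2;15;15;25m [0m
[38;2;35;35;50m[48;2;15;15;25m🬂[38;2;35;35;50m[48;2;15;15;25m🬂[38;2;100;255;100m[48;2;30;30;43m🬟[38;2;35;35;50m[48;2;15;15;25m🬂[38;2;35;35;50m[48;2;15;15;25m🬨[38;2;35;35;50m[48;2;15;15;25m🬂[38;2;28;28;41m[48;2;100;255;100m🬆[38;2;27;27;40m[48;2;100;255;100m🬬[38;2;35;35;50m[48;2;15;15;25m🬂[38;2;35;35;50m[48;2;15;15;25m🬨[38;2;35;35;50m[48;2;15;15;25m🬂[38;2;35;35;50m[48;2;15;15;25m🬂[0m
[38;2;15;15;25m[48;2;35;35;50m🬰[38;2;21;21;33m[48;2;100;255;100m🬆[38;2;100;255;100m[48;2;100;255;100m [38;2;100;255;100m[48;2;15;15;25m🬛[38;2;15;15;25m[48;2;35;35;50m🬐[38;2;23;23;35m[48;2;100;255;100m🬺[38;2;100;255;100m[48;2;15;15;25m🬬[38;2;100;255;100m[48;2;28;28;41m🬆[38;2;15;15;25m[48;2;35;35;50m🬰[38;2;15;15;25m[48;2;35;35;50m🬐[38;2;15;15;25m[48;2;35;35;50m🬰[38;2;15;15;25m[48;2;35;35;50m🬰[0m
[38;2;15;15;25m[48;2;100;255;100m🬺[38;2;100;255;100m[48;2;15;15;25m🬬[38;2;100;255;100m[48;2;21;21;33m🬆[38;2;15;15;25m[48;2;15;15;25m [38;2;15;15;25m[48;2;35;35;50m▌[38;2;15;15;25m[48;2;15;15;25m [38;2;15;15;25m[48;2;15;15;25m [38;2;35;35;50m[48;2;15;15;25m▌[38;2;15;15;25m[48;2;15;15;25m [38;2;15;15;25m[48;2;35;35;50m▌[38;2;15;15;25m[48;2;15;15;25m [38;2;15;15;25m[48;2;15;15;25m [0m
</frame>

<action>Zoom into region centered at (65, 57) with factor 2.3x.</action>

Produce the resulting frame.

<frame>
[38;2;15;15;25m[48;2;15;15;25m [38;2;15;15;25m[48;2;15;15;25m [38;2;35;35;50m[48;2;15;15;25m▌[38;2;15;15;25m[48;2;15;15;25m [38;2;23;23;35m[48;2;100;255;100m🬝[38;2;15;15;25m[48;2;100;255;100m🬊[38;2;15;15;25m[48;2;15;15;25m [38;2;35;35;50m[48;2;15;15;25m▌[38;2;15;15;25m[48;2;15;15;25m [38;2;15;15;25m[48;2;35;35;50m▌[38;2;15;15;25m[48;2;15;15;25m [38;2;15;15;25m[48;2;15;15;25m [0m
[38;2;15;15;25m[48;2;35;35;50m🬰[38;2;15;15;25m[48;2;35;35;50m🬰[38;2;35;35;50m[48;2;15;15;25m🬛[38;2;15;15;25m[48;2;35;35;50m🬰[38;2;100;255;100m[48;2;28;28;41m🬊[38;2;100;255;100m[48;2;15;15;25m🬝[38;2;100;255;100m[48;2;23;23;35m🬀[38;2;35;35;50m[48;2;15;15;25m🬛[38;2;15;15;25m[48;2;35;35;50m🬰[38;2;15;15;25m[48;2;35;35;50m🬐[38;2;15;15;25m[48;2;35;35;50m🬰[38;2;15;15;25m[48;2;35;35;50m🬰[0m
[38;2;15;15;25m[48;2;15;15;25m [38;2;15;15;25m[48;2;15;15;25m [38;2;35;35;50m[48;2;15;15;25m▌[38;2;15;15;25m[48;2;15;15;25m [38;2;15;15;25m[48;2;35;35;50m▌[38;2;15;15;25m[48;2;15;15;25m [38;2;15;15;25m[48;2;15;15;25m [38;2;35;35;50m[48;2;15;15;25m▌[38;2;15;15;25m[48;2;15;15;25m [38;2;15;15;25m[48;2;35;35;50m▌[38;2;15;15;25m[48;2;15;15;25m [38;2;15;15;25m[48;2;15;15;25m [0m
[38;2;35;35;50m[48;2;15;15;25m🬂[38;2;35;35;50m[48;2;15;15;25m🬂[38;2;35;35;50m[48;2;15;15;25m🬕[38;2;35;35;50m[48;2;15;15;25m🬂[38;2;35;35;50m[48;2;15;15;25m🬨[38;2;35;35;50m[48;2;15;15;25m🬂[38;2;35;35;50m[48;2;15;15;25m🬂[38;2;35;35;50m[48;2;15;15;25m🬕[38;2;35;35;50m[48;2;15;15;25m🬂[38;2;35;35;50m[48;2;15;15;25m🬨[38;2;35;35;50m[48;2;15;15;25m🬂[38;2;35;35;50m[48;2;15;15;25m🬂[0m
[38;2;15;15;25m[48;2;35;35;50m🬰[38;2;15;15;25m[48;2;35;35;50m🬰[38;2;35;35;50m[48;2;15;15;25m🬛[38;2;15;15;25m[48;2;35;35;50m🬰[38;2;15;15;25m[48;2;35;35;50m🬐[38;2;15;15;25m[48;2;35;35;50m🬰[38;2;15;15;25m[48;2;35;35;50m🬰[38;2;35;35;50m[48;2;15;15;25m🬛[38;2;15;15;25m[48;2;35;35;50m🬰[38;2;15;15;25m[48;2;35;35;50m🬐[38;2;15;15;25m[48;2;35;35;50m🬰[38;2;15;15;25m[48;2;35;35;50m🬰[0m
[38;2;15;15;25m[48;2;15;15;25m [38;2;15;15;25m[48;2;15;15;25m [38;2;35;35;50m[48;2;15;15;25m▌[38;2;15;15;25m[48;2;15;15;25m [38;2;15;15;25m[48;2;35;35;50m▌[38;2;15;15;25m[48;2;15;15;25m [38;2;15;15;25m[48;2;15;15;25m [38;2;35;35;50m[48;2;15;15;25m▌[38;2;15;15;25m[48;2;15;15;25m [38;2;15;15;25m[48;2;35;35;50m▌[38;2;15;15;25m[48;2;15;15;25m [38;2;15;15;25m[48;2;15;15;25m [0m
</frame>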